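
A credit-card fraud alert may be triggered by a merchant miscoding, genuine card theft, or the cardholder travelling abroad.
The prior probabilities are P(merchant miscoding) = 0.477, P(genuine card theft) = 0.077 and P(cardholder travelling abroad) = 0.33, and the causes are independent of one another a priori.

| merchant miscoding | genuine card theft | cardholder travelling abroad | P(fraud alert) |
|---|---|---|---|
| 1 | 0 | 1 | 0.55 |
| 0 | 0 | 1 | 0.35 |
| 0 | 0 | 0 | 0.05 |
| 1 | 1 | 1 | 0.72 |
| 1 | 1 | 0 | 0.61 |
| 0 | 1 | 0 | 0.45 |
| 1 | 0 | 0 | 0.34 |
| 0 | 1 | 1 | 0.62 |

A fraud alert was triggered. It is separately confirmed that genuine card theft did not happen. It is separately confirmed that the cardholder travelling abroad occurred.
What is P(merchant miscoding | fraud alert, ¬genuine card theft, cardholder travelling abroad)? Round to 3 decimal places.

P(merchant miscoding | fraud alert, ¬genuine card theft, cardholder travelling abroad) ≈ 0.589

P(fraud alert | ¬genuine card theft, cardholder travelling abroad) = 0.35*0.523 + 0.55*0.477 = 0.183050 + 0.262350 = 0.445400
Of this, 0.262350 comes from 0.55*0.477 (the merchant miscoding=true cases).
Hence the posterior is 0.262350/0.445400 ≈ 0.589.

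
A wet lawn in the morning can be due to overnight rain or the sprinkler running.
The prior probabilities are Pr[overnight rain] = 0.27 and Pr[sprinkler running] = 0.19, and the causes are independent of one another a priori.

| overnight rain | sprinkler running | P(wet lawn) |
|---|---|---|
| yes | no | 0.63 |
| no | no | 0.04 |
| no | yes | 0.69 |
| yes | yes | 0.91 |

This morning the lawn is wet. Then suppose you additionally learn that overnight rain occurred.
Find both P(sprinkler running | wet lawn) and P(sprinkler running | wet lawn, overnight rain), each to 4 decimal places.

P(sprinkler running | wet lawn) ≈ 0.4687; P(sprinkler running | wet lawn, overnight rain) ≈ 0.2531

Numerator (weight on configurations with sprinkler running): 0.095703 + 0.046683 = 0.142386
Denominator P(wet lawn): 0.04×0.73×0.81 + 0.69×0.73×0.19 + 0.63×0.27×0.81 + 0.91×0.27×0.19 = 0.303819
Posterior = 0.142386 / 0.303819 ≈ 0.4687

Now condition on the additional information:
Sum P(wet lawn|·) weighted by the priors over both values of sprinkler running:
  P(wet lawn | overnight rain) = 0.63×0.81 + 0.91×0.19
        = 0.510300 + 0.172900 = 0.683200
The terms with sprinkler running present sum to 0.172900, so
  P(sprinkler running | wet lawn, overnight rain) = 0.172900 / 0.683200 ≈ 0.2531
The drop from 0.4687 to 0.2531 is the explaining-away (discounting) effect.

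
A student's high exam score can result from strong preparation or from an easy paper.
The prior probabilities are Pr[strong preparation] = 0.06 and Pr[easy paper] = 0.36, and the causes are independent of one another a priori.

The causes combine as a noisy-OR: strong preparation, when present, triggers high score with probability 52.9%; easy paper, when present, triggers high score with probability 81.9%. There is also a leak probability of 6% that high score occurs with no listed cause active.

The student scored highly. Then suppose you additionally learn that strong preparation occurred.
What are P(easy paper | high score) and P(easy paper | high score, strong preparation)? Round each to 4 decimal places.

Under noisy-OR, P(high score | causes) = 1 − (1−0.06)·∏(1−qᵢ) over the active causes.
P(high score) = 0.06·0.94·0.64 + 0.82986·0.94·0.36 + 0.55726·0.06·0.64 + 0.919864·0.06·0.36 = 0.036096 + 0.280825 + 0.021399 + 0.019869 = 0.358189
Of this, 0.300694 comes from 0.280825 + 0.019869 (the easy paper=true cases).
P(easy paper | high score) = 0.300694 / 0.358189 ≈ 0.8395

With the extra evidence:
P(high score | strong preparation) = 0.55726·0.64 + 0.919864·0.36 = 0.356646 + 0.331151 = 0.687797
Of this, 0.331151 comes from 0.919864·0.36 (the easy paper=true cases).
So P(easy paper | high score, strong preparation) = 0.331151/0.687797 ≈ 0.4815.
— strong preparation explains away the evidence for easy paper.

P(easy paper | high score) ≈ 0.8395; P(easy paper | high score, strong preparation) ≈ 0.4815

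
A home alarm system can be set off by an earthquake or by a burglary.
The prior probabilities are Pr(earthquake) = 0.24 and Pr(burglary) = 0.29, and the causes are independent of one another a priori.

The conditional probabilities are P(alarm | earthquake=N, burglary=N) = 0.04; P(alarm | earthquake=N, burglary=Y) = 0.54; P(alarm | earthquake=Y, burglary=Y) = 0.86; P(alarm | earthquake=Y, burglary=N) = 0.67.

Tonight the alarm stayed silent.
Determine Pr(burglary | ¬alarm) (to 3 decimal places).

Pr(burglary | ¬alarm) ≈ 0.162

By total probability over the 4 (earthquake, burglary) configurations:
  P(¬alarm) = 0.96×0.76×0.71 + 0.46×0.76×0.29 + 0.33×0.24×0.71 + 0.14×0.24×0.29
        = 0.518016 + 0.101384 + 0.056232 + 0.009744 = 0.685376
The terms with burglary present sum to 0.111128, so
  P(burglary | ¬alarm) = 0.111128 / 0.685376 ≈ 0.162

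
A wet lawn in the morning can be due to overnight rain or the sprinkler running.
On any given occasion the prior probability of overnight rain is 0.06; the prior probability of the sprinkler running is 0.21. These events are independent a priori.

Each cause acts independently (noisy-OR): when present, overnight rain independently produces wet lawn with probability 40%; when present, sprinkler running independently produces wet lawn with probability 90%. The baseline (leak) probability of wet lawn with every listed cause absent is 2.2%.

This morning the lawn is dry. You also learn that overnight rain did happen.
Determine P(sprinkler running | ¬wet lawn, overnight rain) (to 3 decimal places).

Under noisy-OR, P(wet lawn | causes) = 1 − (1−0.022)·∏(1−qᵢ) over the active causes.
For the numerator, keep only sprinkler running=true terms: 0.05868*0.21 = 0.012323
Normalizer over all consistent configurations: 0.5868*0.79 + 0.05868*0.21 = 0.475895
Posterior = 0.012323 / 0.475895 ≈ 0.026

P(sprinkler running | ¬wet lawn, overnight rain) ≈ 0.026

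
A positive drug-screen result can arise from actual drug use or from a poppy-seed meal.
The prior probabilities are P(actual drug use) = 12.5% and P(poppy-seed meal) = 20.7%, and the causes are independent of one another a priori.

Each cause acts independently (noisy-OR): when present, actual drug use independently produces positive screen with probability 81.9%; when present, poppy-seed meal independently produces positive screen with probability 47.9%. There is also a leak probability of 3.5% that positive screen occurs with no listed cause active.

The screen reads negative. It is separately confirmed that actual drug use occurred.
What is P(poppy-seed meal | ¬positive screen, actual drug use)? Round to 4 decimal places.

Under noisy-OR, P(positive screen | causes) = 1 − (1−0.035)·∏(1−qᵢ) over the active causes.
Sum P(¬positive screen|·) weighted by the priors over both values of poppy-seed meal:
  P(¬positive screen | actual drug use) = 0.174665*0.793 + 0.091*0.207
        = 0.138509 + 0.018837 = 0.157346
Configurations with poppy-seed meal contribute 0.018837, so
  P(poppy-seed meal | ¬positive screen, actual drug use) = 0.018837 / 0.157346 ≈ 0.1197

P(poppy-seed meal | ¬positive screen, actual drug use) ≈ 0.1197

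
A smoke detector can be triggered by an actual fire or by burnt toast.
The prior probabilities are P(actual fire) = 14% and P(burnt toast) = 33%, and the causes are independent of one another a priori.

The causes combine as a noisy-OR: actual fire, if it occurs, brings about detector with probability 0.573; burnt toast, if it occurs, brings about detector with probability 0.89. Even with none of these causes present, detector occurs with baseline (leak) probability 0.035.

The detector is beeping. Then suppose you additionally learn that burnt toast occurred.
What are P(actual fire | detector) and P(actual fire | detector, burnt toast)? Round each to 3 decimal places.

Under noisy-OR, P(detector | causes) = 1 − (1−0.035)·∏(1−qᵢ) over the active causes.
Weight on actual fire=true, given the evidence: 0.055149 + 0.044106 = 0.099255
Normalizer over all consistent configurations: 0.035*0.86*0.67 + 0.89385*0.86*0.33 + 0.587945*0.14*0.67 + 0.954674*0.14*0.33 = 0.373097
Posterior = 0.099255 / 0.373097 ≈ 0.266

Now also conditioning on burnt toast=true:
Numerator (weight on configurations with actual fire): 0.954674·0.14 = 0.133654
The normalizing constant is 0.89385·0.86 + 0.954674·0.14 = 0.902365
P(actual fire | detector, burnt toast) = 0.133654/0.902365 ≈ 0.148

P(actual fire | detector) ≈ 0.266; P(actual fire | detector, burnt toast) ≈ 0.148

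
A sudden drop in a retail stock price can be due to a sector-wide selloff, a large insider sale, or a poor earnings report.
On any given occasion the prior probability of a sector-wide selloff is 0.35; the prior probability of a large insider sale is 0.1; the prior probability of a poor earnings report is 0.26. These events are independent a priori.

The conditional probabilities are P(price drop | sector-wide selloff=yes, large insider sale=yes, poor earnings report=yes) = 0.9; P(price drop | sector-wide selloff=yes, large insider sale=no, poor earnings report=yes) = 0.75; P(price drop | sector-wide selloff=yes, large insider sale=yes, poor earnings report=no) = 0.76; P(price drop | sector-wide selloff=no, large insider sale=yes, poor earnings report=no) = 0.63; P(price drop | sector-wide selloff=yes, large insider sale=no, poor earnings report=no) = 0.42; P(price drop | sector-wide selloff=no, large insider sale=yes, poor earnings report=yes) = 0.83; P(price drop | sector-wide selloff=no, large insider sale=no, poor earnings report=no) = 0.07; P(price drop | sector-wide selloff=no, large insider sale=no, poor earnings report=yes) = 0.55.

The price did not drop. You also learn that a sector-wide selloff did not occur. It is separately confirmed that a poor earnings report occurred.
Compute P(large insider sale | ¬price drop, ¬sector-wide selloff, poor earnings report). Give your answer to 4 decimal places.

Weight on large insider sale=true, given the evidence: 0.17·0.1 = 0.017000
The normalizing constant is 0.45·0.9 + 0.17·0.1 = 0.422000
P(large insider sale | ¬price drop, ¬sector-wide selloff, poor earnings report) = 0.017000/0.422000 ≈ 0.0403

P(large insider sale | ¬price drop, ¬sector-wide selloff, poor earnings report) ≈ 0.0403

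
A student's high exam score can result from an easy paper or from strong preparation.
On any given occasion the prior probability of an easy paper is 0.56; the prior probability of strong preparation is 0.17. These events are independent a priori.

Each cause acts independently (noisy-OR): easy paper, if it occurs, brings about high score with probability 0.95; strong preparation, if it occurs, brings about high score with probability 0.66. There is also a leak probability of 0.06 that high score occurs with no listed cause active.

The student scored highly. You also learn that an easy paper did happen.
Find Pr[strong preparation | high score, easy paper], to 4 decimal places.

Under noisy-OR, P(high score | causes) = 1 − (1−0.06)·∏(1−qᵢ) over the active causes.
Numerator (weight on configurations with strong preparation): 0.98402×0.17 = 0.167283
Denominator P(high score | easy paper): 0.953×0.83 + 0.98402×0.17 = 0.958273
Posterior = 0.167283 / 0.958273 ≈ 0.1746

Pr[strong preparation | high score, easy paper] ≈ 0.1746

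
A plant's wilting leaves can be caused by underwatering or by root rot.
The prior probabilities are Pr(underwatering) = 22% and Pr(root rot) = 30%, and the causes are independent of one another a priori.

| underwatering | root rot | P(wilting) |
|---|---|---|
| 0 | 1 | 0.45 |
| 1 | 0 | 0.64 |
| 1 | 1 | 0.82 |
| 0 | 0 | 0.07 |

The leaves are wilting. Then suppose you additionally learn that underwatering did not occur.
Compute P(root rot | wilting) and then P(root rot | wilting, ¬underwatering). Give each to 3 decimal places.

P(root rot | wilting) ≈ 0.538; P(root rot | wilting, ¬underwatering) ≈ 0.734

By total probability over the 4 (underwatering, root rot) configurations:
  P(wilting) = 0.07×0.78×0.7 + 0.45×0.78×0.3 + 0.64×0.22×0.7 + 0.82×0.22×0.3
        = 0.038220 + 0.105300 + 0.098560 + 0.054120 = 0.296200
The terms with root rot present sum to 0.159420, so
  P(root rot | wilting) = 0.159420 / 0.296200 ≈ 0.538

Now also conditioning on underwatering≠true:
P(wilting | ¬underwatering) = 0.07·0.7 + 0.45·0.3 = 0.049000 + 0.135000 = 0.184000
The root rot-present share is 0.45·0.3 = 0.135000.
Hence the posterior is 0.135000/0.184000 ≈ 0.734.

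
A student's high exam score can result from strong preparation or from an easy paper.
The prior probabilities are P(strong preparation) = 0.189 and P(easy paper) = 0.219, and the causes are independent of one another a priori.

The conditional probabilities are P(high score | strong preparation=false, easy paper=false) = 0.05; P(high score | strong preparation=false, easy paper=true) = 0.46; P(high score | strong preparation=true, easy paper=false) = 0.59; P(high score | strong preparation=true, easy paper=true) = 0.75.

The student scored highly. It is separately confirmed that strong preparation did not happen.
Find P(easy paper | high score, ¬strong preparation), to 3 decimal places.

Sum P(high score|·) weighted by the priors over both values of easy paper:
  P(high score | ¬strong preparation) = 0.05*0.781 + 0.46*0.219
        = 0.039050 + 0.100740 = 0.139790
The terms with easy paper present sum to 0.100740, so
  P(easy paper | high score, ¬strong preparation) = 0.100740 / 0.139790 ≈ 0.721

P(easy paper | high score, ¬strong preparation) ≈ 0.721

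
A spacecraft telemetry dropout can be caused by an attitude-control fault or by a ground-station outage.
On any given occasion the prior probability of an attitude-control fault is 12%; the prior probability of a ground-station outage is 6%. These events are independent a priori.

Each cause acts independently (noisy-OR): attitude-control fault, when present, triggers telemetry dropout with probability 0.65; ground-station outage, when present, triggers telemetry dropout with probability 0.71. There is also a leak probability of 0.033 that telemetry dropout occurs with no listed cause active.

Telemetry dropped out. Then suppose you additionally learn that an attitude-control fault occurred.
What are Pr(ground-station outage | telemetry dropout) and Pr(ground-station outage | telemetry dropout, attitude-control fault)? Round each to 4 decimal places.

Under noisy-OR, P(telemetry dropout | causes) = 1 − (1−0.033)·∏(1−qᵢ) over the active causes.
Sum P(telemetry dropout|·) weighted by the priors over the 4 (attitude-control fault, ground-station outage) configurations:
  P(telemetry dropout) = 0.033*0.88*0.94 + 0.71957*0.88*0.06 + 0.66155*0.12*0.94 + 0.901849*0.12*0.06
        = 0.027298 + 0.037993 + 0.074623 + 0.006493 = 0.146407
Keeping only the ground-station outage-present terms gives 0.044486, so
  P(ground-station outage | telemetry dropout) = 0.044486 / 0.146407 ≈ 0.3039

With the extra evidence:
Enumerate both values of ground-station outage and weight by the priors:
  P(telemetry dropout | attitude-control fault) = 0.66155·0.94 + 0.901849·0.06
        = 0.621857 + 0.054111 = 0.675968
The terms with ground-station outage present sum to 0.054111, so
  P(ground-station outage | telemetry dropout, attitude-control fault) = 0.054111 / 0.675968 ≈ 0.0800

Pr(ground-station outage | telemetry dropout) ≈ 0.3039; Pr(ground-station outage | telemetry dropout, attitude-control fault) ≈ 0.0800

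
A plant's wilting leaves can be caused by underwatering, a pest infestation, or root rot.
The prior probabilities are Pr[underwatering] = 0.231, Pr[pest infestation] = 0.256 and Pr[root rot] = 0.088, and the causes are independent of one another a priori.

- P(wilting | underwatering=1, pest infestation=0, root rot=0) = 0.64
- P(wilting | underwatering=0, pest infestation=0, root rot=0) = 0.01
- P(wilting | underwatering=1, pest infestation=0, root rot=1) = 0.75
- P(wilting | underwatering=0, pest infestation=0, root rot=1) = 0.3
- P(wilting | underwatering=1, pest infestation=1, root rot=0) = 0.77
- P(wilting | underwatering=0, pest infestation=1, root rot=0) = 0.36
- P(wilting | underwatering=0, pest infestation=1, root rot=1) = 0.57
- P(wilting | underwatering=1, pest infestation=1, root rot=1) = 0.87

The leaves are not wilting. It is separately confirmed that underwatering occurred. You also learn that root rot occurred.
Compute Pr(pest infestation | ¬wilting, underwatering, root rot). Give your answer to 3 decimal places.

Pr(pest infestation | ¬wilting, underwatering, root rot) ≈ 0.152

Sum P(¬wilting|·) weighted by the priors over both values of pest infestation:
  P(¬wilting | underwatering, root rot) = 0.25×0.744 + 0.13×0.256
        = 0.186000 + 0.033280 = 0.219280
Keeping only the pest infestation-present terms gives 0.033280, so
  P(pest infestation | ¬wilting, underwatering, root rot) = 0.033280 / 0.219280 ≈ 0.152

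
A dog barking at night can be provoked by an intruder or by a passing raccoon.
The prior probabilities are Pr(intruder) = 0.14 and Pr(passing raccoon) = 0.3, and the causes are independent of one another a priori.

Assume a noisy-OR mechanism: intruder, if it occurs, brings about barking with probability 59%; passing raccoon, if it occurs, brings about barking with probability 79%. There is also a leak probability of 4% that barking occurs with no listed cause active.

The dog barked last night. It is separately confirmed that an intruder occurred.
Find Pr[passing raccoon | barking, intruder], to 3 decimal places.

Pr[passing raccoon | barking, intruder] ≈ 0.393

Under noisy-OR, P(barking | causes) = 1 − (1−0.04)·∏(1−qᵢ) over the active causes.
Weight on passing raccoon=true, given the evidence: 0.917344*0.3 = 0.275203
Normalizer over all consistent configurations: 0.6064*0.7 + 0.917344*0.3 = 0.699683
P(passing raccoon | barking, intruder) = 0.275203/0.699683 ≈ 0.393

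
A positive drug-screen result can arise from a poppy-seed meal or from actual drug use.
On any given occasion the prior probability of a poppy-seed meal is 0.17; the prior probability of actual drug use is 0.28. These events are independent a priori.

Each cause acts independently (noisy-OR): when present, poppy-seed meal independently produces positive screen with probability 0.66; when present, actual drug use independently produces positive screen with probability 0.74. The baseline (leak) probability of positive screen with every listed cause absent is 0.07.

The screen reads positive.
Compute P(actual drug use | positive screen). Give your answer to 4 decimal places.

P(actual drug use | positive screen) ≈ 0.6366

Under noisy-OR, P(positive screen | causes) = 1 − (1−0.07)·∏(1−qᵢ) over the active causes.
Sum P(positive screen|·) weighted by the priors over the 4 (poppy-seed meal, actual drug use) configurations:
  P(positive screen) = 0.07*0.83*0.72 + 0.7582*0.83*0.28 + 0.6838*0.17*0.72 + 0.917788*0.17*0.28
        = 0.041832 + 0.176206 + 0.083697 + 0.043687 = 0.345422
Configurations with actual drug use contribute 0.219893, so
  P(actual drug use | positive screen) = 0.219893 / 0.345422 ≈ 0.6366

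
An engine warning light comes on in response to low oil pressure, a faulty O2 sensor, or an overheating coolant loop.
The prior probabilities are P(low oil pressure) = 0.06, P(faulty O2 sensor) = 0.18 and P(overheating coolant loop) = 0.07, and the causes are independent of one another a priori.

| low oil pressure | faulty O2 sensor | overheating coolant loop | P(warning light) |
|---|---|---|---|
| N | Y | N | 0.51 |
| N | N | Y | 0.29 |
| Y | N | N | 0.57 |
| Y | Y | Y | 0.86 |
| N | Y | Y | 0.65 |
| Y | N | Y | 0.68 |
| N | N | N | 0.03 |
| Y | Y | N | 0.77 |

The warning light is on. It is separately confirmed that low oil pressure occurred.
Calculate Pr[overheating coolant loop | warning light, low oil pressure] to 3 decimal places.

Pr[overheating coolant loop | warning light, low oil pressure] ≈ 0.081

P(warning light | low oil pressure) = 0.57*0.82*0.93 + 0.68*0.82*0.07 + 0.77*0.18*0.93 + 0.86*0.18*0.07 = 0.434682 + 0.039032 + 0.128898 + 0.010836 = 0.613448
Of this, 0.049868 comes from 0.039032 + 0.010836 (the overheating coolant loop=true cases).
Hence the posterior is 0.049868/0.613448 ≈ 0.081.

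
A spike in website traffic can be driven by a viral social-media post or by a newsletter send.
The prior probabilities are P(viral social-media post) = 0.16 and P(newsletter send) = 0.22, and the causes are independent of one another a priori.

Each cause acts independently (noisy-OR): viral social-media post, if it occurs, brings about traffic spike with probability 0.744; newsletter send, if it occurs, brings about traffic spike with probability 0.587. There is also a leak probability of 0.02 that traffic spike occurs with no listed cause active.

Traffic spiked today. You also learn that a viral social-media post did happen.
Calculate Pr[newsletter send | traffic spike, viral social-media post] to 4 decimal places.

Under noisy-OR, P(traffic spike | causes) = 1 − (1−0.02)·∏(1−qᵢ) over the active causes.
P(traffic spike | viral social-media post) = 0.74912*0.78 + 0.896387*0.22 = 0.584314 + 0.197205 = 0.781519
Restricting to configurations with newsletter send present: 0.896387*0.22 = 0.197205.
So P(newsletter send | traffic spike, viral social-media post) = 0.197205/0.781519 ≈ 0.2523.

Pr[newsletter send | traffic spike, viral social-media post] ≈ 0.2523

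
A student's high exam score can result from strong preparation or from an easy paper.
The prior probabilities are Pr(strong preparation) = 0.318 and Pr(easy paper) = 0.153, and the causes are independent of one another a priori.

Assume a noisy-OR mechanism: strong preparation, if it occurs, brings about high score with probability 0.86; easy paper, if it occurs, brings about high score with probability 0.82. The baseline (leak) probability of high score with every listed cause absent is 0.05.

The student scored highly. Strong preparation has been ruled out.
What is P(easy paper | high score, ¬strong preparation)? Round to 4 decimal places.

Under noisy-OR, P(high score | causes) = 1 − (1−0.05)·∏(1−qᵢ) over the active causes.
P(high score | ¬strong preparation) = 0.05·0.847 + 0.829·0.153 = 0.042350 + 0.126837 = 0.169187
Of this, 0.126837 comes from 0.829·0.153 (the easy paper=true cases).
So P(easy paper | high score, ¬strong preparation) = 0.126837/0.169187 ≈ 0.7497.

P(easy paper | high score, ¬strong preparation) ≈ 0.7497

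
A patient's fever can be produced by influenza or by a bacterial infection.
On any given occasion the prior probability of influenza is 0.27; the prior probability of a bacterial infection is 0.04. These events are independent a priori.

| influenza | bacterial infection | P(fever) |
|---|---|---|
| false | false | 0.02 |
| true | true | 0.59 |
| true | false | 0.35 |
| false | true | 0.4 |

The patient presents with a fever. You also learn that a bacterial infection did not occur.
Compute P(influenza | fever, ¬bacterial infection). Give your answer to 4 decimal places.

Weight on influenza=true, given the evidence: 0.35×0.27 = 0.094500
Denominator P(fever | ¬bacterial infection): 0.02×0.73 + 0.35×0.27 = 0.109100
P(influenza | fever, ¬bacterial infection) = 0.094500/0.109100 ≈ 0.8662

P(influenza | fever, ¬bacterial infection) ≈ 0.8662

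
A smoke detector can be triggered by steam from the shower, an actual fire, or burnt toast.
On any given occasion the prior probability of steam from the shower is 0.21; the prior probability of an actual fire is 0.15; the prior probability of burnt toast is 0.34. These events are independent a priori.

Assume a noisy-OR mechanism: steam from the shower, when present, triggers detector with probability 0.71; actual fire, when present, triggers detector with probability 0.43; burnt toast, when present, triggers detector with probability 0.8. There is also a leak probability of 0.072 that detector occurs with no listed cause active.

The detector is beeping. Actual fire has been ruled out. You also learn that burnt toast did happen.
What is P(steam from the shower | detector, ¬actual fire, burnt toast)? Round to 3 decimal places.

Under noisy-OR, P(detector | causes) = 1 − (1−0.072)·∏(1−qᵢ) over the active causes.
Weight on steam from the shower=true, given the evidence: 0.946176·0.21 = 0.198697
Denominator P(detector | ¬actual fire, burnt toast): 0.8144·0.79 + 0.946176·0.21 = 0.842073
Posterior = 0.198697 / 0.842073 ≈ 0.236

P(steam from the shower | detector, ¬actual fire, burnt toast) ≈ 0.236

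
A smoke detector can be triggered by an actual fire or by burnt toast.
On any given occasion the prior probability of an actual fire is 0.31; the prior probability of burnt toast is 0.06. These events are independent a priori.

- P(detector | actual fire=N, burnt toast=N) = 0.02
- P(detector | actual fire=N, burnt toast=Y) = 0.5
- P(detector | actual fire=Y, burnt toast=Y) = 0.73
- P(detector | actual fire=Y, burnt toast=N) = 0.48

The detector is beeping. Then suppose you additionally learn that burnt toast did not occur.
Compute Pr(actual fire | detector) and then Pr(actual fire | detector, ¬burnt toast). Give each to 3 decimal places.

P(detector) = 0.02×0.69×0.94 + 0.5×0.69×0.06 + 0.48×0.31×0.94 + 0.73×0.31×0.06 = 0.012972 + 0.020700 + 0.139872 + 0.013578 = 0.187122
Of this, 0.153450 comes from 0.139872 + 0.013578 (the actual fire=true cases).
So P(actual fire | detector) = 0.153450/0.187122 ≈ 0.820.

With the extra evidence:
Sum P(detector|·) weighted by the priors over both values of actual fire:
  P(detector | ¬burnt toast) = 0.02·0.69 + 0.48·0.31
        = 0.013800 + 0.148800 = 0.162600
The terms with actual fire present sum to 0.148800, so
  P(actual fire | detector, ¬burnt toast) = 0.148800 / 0.162600 ≈ 0.915

Pr(actual fire | detector) ≈ 0.820; Pr(actual fire | detector, ¬burnt toast) ≈ 0.915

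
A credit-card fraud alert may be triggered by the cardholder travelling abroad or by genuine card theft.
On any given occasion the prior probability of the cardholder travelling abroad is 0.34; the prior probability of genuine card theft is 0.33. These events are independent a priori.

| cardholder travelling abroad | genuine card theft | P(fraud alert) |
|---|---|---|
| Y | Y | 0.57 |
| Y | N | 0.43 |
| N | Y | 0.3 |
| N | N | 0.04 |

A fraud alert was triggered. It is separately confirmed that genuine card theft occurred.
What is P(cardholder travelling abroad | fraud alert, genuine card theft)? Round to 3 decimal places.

P(cardholder travelling abroad | fraud alert, genuine card theft) ≈ 0.495

P(fraud alert | genuine card theft) = 0.3×0.66 + 0.57×0.34 = 0.198000 + 0.193800 = 0.391800
Of this, 0.193800 comes from 0.57×0.34 (the cardholder travelling abroad=true cases).
P(cardholder travelling abroad | fraud alert, genuine card theft) = 0.193800 / 0.391800 ≈ 0.495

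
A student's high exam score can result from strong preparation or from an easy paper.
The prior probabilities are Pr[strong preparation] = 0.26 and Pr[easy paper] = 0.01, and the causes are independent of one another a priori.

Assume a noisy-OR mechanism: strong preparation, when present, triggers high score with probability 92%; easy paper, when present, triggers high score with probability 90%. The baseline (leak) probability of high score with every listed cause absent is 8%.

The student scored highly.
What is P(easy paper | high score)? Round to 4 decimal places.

Under noisy-OR, P(high score | causes) = 1 − (1−0.08)·∏(1−qᵢ) over the active causes.
Numerator (weight on configurations with easy paper): 0.006719 + 0.002581 = 0.009300
Normalizer over all consistent configurations: 0.08·0.74·0.99 + 0.908·0.74·0.01 + 0.9264·0.26·0.99 + 0.99264·0.26·0.01 = 0.306363
Posterior = 0.009300 / 0.306363 ≈ 0.0304

P(easy paper | high score) ≈ 0.0304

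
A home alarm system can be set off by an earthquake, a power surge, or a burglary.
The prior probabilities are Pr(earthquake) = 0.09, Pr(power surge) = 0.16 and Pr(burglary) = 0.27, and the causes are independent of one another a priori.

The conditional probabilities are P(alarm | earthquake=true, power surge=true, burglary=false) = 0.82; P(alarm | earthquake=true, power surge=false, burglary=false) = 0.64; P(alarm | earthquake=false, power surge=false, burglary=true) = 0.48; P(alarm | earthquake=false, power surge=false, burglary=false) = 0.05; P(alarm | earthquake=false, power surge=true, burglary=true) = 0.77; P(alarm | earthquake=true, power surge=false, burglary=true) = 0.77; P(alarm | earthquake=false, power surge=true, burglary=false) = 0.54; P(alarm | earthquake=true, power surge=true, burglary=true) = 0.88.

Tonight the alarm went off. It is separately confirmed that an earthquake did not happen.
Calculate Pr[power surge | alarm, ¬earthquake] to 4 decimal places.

Pr[power surge | alarm, ¬earthquake] ≈ 0.4084

Numerator (weight on configurations with power surge): 0.063072 + 0.033264 = 0.096336
Denominator P(alarm | ¬earthquake): 0.05*0.84*0.73 + 0.48*0.84*0.27 + 0.54*0.16*0.73 + 0.77*0.16*0.27 = 0.235860
P(power surge | alarm, ¬earthquake) = 0.096336/0.235860 ≈ 0.4084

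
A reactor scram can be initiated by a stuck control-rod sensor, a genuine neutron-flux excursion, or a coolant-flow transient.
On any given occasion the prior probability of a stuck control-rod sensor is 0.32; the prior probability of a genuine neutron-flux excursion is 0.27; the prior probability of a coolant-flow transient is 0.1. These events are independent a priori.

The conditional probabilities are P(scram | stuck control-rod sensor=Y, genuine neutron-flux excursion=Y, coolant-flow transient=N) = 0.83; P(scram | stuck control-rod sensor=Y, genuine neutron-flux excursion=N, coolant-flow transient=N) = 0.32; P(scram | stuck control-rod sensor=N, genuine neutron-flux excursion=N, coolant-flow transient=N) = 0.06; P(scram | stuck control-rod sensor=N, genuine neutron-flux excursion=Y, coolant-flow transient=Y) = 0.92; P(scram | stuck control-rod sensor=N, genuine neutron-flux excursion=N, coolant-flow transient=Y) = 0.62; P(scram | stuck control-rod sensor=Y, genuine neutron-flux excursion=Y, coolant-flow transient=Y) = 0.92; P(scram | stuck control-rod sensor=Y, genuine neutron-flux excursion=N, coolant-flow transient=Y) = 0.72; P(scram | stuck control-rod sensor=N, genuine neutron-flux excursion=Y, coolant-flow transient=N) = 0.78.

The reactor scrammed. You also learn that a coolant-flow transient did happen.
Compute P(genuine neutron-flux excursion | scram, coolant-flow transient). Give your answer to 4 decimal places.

P(genuine neutron-flux excursion | scram, coolant-flow transient) ≈ 0.3429

Sum P(scram|·) weighted by the priors over the 4 (stuck control-rod sensor, genuine neutron-flux excursion) configurations:
  P(scram | coolant-flow transient) = 0.62*0.68*0.73 + 0.92*0.68*0.27 + 0.72*0.32*0.73 + 0.92*0.32*0.27
        = 0.307768 + 0.168912 + 0.168192 + 0.079488 = 0.724360
Keeping only the genuine neutron-flux excursion-present terms gives 0.248400, so
  P(genuine neutron-flux excursion | scram, coolant-flow transient) = 0.248400 / 0.724360 ≈ 0.3429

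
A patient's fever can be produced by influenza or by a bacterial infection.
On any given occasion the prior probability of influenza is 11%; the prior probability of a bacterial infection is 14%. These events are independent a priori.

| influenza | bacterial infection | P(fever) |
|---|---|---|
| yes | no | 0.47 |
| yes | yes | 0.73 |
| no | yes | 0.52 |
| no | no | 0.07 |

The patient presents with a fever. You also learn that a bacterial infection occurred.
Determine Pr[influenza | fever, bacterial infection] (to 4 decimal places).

Pr[influenza | fever, bacterial infection] ≈ 0.1479

Numerator (weight on configurations with influenza): 0.73×0.11 = 0.080300
Denominator P(fever | bacterial infection): 0.52×0.89 + 0.73×0.11 = 0.543100
P(influenza | fever, bacterial infection) = 0.080300/0.543100 ≈ 0.1479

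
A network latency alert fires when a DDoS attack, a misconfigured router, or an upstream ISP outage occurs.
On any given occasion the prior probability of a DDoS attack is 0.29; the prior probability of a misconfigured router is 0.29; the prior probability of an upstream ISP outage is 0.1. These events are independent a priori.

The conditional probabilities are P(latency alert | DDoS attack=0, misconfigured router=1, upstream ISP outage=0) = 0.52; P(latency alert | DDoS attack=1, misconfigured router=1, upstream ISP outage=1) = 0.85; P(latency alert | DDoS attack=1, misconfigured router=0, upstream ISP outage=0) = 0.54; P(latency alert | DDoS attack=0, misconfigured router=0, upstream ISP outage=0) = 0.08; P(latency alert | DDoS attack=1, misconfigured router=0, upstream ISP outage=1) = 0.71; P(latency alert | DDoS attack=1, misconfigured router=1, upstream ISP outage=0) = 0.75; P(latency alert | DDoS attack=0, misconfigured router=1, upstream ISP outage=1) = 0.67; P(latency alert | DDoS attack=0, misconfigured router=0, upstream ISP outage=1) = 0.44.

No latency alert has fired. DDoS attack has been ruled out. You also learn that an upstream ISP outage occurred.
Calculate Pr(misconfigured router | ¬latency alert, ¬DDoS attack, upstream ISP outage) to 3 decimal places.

Weight on misconfigured router=true, given the evidence: 0.33×0.29 = 0.095700
The normalizing constant is 0.56×0.71 + 0.33×0.29 = 0.493300
Posterior = 0.095700 / 0.493300 ≈ 0.194

Pr(misconfigured router | ¬latency alert, ¬DDoS attack, upstream ISP outage) ≈ 0.194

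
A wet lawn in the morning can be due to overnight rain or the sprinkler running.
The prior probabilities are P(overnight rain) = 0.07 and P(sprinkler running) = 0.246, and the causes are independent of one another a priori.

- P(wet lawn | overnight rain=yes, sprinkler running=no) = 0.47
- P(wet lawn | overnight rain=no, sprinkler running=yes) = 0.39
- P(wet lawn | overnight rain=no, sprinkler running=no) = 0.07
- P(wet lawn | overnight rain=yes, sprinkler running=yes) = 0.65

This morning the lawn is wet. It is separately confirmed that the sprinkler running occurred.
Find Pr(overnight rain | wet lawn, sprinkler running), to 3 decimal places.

Pr(overnight rain | wet lawn, sprinkler running) ≈ 0.111

Sum P(wet lawn|·) weighted by the priors over both values of overnight rain:
  P(wet lawn | sprinkler running) = 0.39·0.93 + 0.65·0.07
        = 0.362700 + 0.045500 = 0.408200
Keeping only the overnight rain-present terms gives 0.045500, so
  P(overnight rain | wet lawn, sprinkler running) = 0.045500 / 0.408200 ≈ 0.111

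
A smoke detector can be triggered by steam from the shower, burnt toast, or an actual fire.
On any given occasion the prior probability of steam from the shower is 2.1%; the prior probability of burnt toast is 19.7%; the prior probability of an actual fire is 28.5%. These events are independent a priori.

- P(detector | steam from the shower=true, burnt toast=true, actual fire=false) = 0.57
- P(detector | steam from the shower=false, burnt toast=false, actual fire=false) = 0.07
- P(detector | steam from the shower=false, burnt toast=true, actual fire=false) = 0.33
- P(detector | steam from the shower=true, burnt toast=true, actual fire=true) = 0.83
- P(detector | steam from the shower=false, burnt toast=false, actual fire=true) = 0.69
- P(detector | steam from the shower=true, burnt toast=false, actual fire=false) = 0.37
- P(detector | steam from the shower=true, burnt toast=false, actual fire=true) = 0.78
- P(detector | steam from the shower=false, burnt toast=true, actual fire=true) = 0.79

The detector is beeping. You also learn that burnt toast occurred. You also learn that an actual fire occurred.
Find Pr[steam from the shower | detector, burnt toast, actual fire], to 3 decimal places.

Pr[steam from the shower | detector, burnt toast, actual fire] ≈ 0.022

Weight on steam from the shower=true, given the evidence: 0.83·0.021 = 0.017430
The normalizing constant is 0.79·0.979 + 0.83·0.021 = 0.790840
P(steam from the shower | detector, burnt toast, actual fire) = 0.017430/0.790840 ≈ 0.022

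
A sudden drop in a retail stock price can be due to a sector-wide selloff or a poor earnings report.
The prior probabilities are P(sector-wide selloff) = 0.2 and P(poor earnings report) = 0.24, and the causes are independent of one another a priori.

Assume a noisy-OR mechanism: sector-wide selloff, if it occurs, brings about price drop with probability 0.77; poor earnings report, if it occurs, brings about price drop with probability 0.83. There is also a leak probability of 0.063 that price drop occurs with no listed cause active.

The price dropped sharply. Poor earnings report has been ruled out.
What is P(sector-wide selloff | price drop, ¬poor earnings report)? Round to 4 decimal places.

Under noisy-OR, P(price drop | causes) = 1 − (1−0.063)·∏(1−qᵢ) over the active causes.
P(price drop | ¬poor earnings report) = 0.063×0.8 + 0.78449×0.2 = 0.050400 + 0.156898 = 0.207298
Restricting to configurations with sector-wide selloff present: 0.78449×0.2 = 0.156898.
P(sector-wide selloff | price drop, ¬poor earnings report) = 0.156898 / 0.207298 ≈ 0.7569

P(sector-wide selloff | price drop, ¬poor earnings report) ≈ 0.7569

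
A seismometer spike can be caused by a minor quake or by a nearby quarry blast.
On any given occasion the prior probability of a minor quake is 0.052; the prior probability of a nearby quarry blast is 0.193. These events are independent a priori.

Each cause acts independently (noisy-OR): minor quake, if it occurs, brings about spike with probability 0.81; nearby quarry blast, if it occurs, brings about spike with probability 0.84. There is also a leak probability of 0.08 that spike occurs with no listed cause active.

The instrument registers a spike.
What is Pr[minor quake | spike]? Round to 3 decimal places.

Pr[minor quake | spike] ≈ 0.170

Under noisy-OR, P(spike | causes) = 1 − (1−0.08)·∏(1−qᵢ) over the active causes.
P(spike) = 0.08×0.948×0.807 + 0.8528×0.948×0.193 + 0.8252×0.052×0.807 + 0.972032×0.052×0.193 = 0.061203 + 0.156032 + 0.034629 + 0.009755 = 0.261619
The minor quake-present share is 0.034629 + 0.009755 = 0.044384.
P(minor quake | spike) = 0.044384 / 0.261619 ≈ 0.170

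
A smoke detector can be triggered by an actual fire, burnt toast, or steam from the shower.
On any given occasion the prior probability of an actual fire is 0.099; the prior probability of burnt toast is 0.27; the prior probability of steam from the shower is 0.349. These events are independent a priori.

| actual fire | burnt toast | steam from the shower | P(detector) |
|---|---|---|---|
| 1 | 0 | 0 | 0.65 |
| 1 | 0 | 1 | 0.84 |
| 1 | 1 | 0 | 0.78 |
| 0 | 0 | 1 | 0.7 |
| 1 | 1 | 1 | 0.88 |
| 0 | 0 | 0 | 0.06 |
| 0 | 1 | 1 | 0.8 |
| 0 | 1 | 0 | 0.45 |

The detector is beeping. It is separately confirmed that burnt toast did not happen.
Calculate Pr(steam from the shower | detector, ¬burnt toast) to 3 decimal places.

Enumerate the 4 (actual fire, steam from the shower) configurations and weight by the priors:
  P(detector | ¬burnt toast) = 0.06*0.901*0.651 + 0.7*0.901*0.349 + 0.65*0.099*0.651 + 0.84*0.099*0.349
        = 0.035193 + 0.220114 + 0.041892 + 0.029023 = 0.326222
Keeping only the steam from the shower-present terms gives 0.249137, so
  P(steam from the shower | detector, ¬burnt toast) = 0.249137 / 0.326222 ≈ 0.764

Pr(steam from the shower | detector, ¬burnt toast) ≈ 0.764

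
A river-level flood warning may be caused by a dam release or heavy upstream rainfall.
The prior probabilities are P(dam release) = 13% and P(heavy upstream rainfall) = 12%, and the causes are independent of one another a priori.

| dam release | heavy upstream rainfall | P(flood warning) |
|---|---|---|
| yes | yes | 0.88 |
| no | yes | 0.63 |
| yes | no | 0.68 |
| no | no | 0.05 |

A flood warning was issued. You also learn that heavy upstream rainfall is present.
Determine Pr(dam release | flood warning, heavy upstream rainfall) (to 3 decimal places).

Pr(dam release | flood warning, heavy upstream rainfall) ≈ 0.173

P(flood warning | heavy upstream rainfall) = 0.63×0.87 + 0.88×0.13 = 0.548100 + 0.114400 = 0.662500
Restricting to configurations with dam release present: 0.88×0.13 = 0.114400.
So P(dam release | flood warning, heavy upstream rainfall) = 0.114400/0.662500 ≈ 0.173.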